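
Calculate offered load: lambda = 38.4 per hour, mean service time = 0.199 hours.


Offered load a = lambda * E[S] = 38.4 * 0.199 = 7.64 Erlangs

7.64 Erlangs


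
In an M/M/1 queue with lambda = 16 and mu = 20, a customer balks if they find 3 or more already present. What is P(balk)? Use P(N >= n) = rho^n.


P(N >= 3) = rho^3 = (16/20)^3 = 0.512

0.512


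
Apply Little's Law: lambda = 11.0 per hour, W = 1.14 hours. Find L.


L = lambda * W = 11.0 * 1.14 = 12.54

12.54


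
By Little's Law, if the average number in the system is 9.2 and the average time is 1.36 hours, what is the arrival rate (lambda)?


lambda = L / W = 9.2 / 1.36 = 6.76 per hour

6.76 per hour


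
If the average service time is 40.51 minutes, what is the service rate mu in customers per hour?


mu = 60 / avg_service_time = 60 / 40.51 = 1.48 per hour

1.48 per hour


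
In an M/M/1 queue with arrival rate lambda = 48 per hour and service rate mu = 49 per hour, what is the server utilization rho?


rho = lambda/mu = 48/49 = 0.9796

0.9796


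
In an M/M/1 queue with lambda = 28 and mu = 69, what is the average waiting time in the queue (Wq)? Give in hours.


rho = 28/69; Wq = rho/(mu - lambda) = 0.0099 hours

0.0099 hours


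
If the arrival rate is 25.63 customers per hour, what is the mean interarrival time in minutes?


Mean interarrival time = 60/lambda = 60/25.63 = 2.34 minutes

2.34 minutes


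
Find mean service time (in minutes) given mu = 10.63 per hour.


Mean service time = 60/mu = 60/10.63 = 5.64 minutes

5.64 minutes


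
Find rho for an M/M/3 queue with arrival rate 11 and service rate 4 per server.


rho = lambda/(c*mu) = 11/(3*4) = 0.9167

0.9167


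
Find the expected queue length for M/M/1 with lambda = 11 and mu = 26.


rho = 11/26; Lq = rho^2/(1-rho) = 0.31

0.31


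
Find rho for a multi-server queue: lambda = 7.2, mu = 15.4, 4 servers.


rho = lambda / (c * mu) = 7.2 / (4 * 15.4) = 0.1169

0.1169


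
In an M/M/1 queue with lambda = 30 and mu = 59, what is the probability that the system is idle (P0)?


P0 = 1 - rho = 1 - 30/59 = 0.4915

0.4915


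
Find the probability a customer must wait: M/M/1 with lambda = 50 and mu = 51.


P(wait) = rho = lambda/mu = 50/51 = 0.9804

0.9804


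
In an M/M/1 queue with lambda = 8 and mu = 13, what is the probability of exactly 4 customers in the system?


rho = 8/13; P(n) = (1-rho)*rho^n = (1-8/13)*(8/13)^4 = 0.0552

0.0552


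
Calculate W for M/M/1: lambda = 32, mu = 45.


W = 1/(mu - lambda) = 1/(45 - 32) = 0.0769 hours

0.0769 hours


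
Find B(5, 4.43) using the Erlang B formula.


B(N,A) = (A^N/N!) / sum(A^k/k!, k=0..N) with N=5, A=4.43 = 0.237

0.237


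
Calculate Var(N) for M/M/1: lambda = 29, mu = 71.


rho = 29/71; Var(N) = rho/(1-rho)^2 = 1.17

1.17


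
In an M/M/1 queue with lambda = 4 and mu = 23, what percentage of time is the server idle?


Idle fraction = (1 - rho) * 100 = (1 - 4/23) * 100 = 82.6%

82.6%


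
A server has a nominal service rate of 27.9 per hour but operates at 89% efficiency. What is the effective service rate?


Effective rate = mu * efficiency = 27.9 * 0.89 = 24.83 per hour

24.83 per hour


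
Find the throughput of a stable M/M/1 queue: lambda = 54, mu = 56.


For a stable queue (lambda < mu), throughput = lambda = 54 per hour

54 per hour


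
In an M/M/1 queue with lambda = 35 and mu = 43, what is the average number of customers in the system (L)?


rho = 35/43; L = rho/(1-rho) = 4.38

4.38


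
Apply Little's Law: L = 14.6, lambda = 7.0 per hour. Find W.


W = L / lambda = 14.6 / 7.0 = 2.0857 hours

2.0857 hours


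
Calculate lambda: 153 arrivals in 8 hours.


lambda = total arrivals / time = 153 / 8 = 19.13 per hour

19.13 per hour


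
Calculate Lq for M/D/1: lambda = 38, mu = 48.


M/D/1: Lq = rho^2 / (2*(1-rho)) where rho = 38/48; Lq = 1.5

1.5


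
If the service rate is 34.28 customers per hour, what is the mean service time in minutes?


Mean service time = 60/mu = 60/34.28 = 1.75 minutes

1.75 minutes


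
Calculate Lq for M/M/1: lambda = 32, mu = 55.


rho = 32/55; Lq = rho^2/(1-rho) = 0.81

0.81


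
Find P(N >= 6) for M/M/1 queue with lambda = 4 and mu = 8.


P(N >= 6) = rho^6 = (4/8)^6 = 0.0156

0.0156


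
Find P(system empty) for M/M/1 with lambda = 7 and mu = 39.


P0 = 1 - rho = 1 - 7/39 = 0.8205

0.8205


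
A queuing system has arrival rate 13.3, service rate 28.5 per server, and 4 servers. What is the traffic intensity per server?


rho = lambda / (c * mu) = 13.3 / (4 * 28.5) = 0.1167

0.1167


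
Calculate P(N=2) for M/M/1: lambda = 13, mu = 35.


rho = 13/35; P(n) = (1-rho)*rho^n = (1-13/35)*(13/35)^2 = 0.0867

0.0867


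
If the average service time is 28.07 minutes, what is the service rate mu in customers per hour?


mu = 60 / avg_service_time = 60 / 28.07 = 2.14 per hour

2.14 per hour


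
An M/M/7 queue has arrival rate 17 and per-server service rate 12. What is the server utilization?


rho = lambda/(c*mu) = 17/(7*12) = 0.2024

0.2024


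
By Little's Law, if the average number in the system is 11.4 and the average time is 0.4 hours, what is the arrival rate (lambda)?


lambda = L / W = 11.4 / 0.4 = 28.5 per hour

28.5 per hour


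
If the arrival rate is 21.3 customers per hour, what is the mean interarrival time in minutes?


Mean interarrival time = 60/lambda = 60/21.3 = 2.82 minutes

2.82 minutes


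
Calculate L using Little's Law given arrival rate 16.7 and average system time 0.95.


L = lambda * W = 16.7 * 0.95 = 15.87

15.87


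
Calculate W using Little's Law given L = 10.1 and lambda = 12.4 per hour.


W = L / lambda = 10.1 / 12.4 = 0.8145 hours

0.8145 hours


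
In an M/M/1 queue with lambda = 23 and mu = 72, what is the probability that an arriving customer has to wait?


P(wait) = rho = lambda/mu = 23/72 = 0.3194

0.3194


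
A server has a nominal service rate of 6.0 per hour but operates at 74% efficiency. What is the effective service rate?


Effective rate = mu * efficiency = 6.0 * 0.74 = 4.44 per hour

4.44 per hour


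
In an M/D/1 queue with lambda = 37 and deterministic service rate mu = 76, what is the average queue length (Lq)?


M/D/1: Lq = rho^2 / (2*(1-rho)) where rho = 37/76; Lq = 0.23

0.23


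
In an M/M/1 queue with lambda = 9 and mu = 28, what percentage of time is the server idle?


Idle fraction = (1 - rho) * 100 = (1 - 9/28) * 100 = 67.9%

67.9%


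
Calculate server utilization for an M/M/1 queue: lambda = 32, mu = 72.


rho = lambda/mu = 32/72 = 0.4444

0.4444


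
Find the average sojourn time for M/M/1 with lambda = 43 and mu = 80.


W = 1/(mu - lambda) = 1/(80 - 43) = 0.027 hours

0.027 hours


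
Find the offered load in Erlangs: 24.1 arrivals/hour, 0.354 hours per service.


Offered load a = lambda * E[S] = 24.1 * 0.354 = 8.53 Erlangs

8.53 Erlangs


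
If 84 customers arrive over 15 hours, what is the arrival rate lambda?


lambda = total arrivals / time = 84 / 15 = 5.6 per hour

5.6 per hour


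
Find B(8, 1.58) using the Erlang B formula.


B(N,A) = (A^N/N!) / sum(A^k/k!, k=0..N) with N=8, A=1.58 = 0.0002

0.0002


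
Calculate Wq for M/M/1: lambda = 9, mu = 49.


rho = 9/49; Wq = rho/(mu - lambda) = 0.0046 hours

0.0046 hours


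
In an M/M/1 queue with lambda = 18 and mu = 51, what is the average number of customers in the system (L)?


rho = 18/51; L = rho/(1-rho) = 0.55

0.55


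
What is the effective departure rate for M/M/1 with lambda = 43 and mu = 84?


For a stable queue (lambda < mu), throughput = lambda = 43 per hour

43 per hour


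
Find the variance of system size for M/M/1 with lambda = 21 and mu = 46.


rho = 21/46; Var(N) = rho/(1-rho)^2 = 1.55

1.55


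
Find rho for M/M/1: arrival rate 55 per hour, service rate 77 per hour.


rho = lambda/mu = 55/77 = 0.7143

0.7143


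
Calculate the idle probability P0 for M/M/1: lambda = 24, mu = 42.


P0 = 1 - rho = 1 - 24/42 = 0.4286

0.4286


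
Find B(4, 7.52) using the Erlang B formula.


B(N,A) = (A^N/N!) / sum(A^k/k!, k=0..N) with N=4, A=7.52 = 0.5531

0.5531


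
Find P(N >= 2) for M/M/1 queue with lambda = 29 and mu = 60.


P(N >= 2) = rho^2 = (29/60)^2 = 0.2336

0.2336


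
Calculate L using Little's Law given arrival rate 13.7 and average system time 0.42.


L = lambda * W = 13.7 * 0.42 = 5.75

5.75


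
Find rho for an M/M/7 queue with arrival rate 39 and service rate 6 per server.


rho = lambda/(c*mu) = 39/(7*6) = 0.9286

0.9286


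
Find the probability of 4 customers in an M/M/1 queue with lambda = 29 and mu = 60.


rho = 29/60; P(n) = (1-rho)*rho^n = (1-29/60)*(29/60)^4 = 0.0282

0.0282


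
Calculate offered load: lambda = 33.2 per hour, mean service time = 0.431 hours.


Offered load a = lambda * E[S] = 33.2 * 0.431 = 14.31 Erlangs

14.31 Erlangs


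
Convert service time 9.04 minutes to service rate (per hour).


mu = 60 / avg_service_time = 60 / 9.04 = 6.64 per hour

6.64 per hour


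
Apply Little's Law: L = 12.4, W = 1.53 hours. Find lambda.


lambda = L / W = 12.4 / 1.53 = 8.1 per hour

8.1 per hour


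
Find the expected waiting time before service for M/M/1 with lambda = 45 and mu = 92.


rho = 45/92; Wq = rho/(mu - lambda) = 0.0104 hours

0.0104 hours


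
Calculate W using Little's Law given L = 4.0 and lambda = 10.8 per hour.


W = L / lambda = 4.0 / 10.8 = 0.3704 hours

0.3704 hours


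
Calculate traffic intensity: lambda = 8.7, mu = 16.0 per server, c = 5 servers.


rho = lambda / (c * mu) = 8.7 / (5 * 16.0) = 0.1088

0.1088


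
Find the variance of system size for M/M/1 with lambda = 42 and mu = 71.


rho = 42/71; Var(N) = rho/(1-rho)^2 = 3.55

3.55


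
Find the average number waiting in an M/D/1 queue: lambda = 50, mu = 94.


M/D/1: Lq = rho^2 / (2*(1-rho)) where rho = 50/94; Lq = 0.3

0.3


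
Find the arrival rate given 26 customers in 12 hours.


lambda = total arrivals / time = 26 / 12 = 2.17 per hour

2.17 per hour


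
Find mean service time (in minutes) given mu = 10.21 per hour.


Mean service time = 60/mu = 60/10.21 = 5.88 minutes

5.88 minutes


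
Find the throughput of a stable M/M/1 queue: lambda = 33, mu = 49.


For a stable queue (lambda < mu), throughput = lambda = 33 per hour

33 per hour


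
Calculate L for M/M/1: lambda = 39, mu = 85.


rho = 39/85; L = rho/(1-rho) = 0.85

0.85


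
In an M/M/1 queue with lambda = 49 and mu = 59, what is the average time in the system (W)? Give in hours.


W = 1/(mu - lambda) = 1/(59 - 49) = 0.1 hours

0.1 hours


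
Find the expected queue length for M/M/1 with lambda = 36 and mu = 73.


rho = 36/73; Lq = rho^2/(1-rho) = 0.48

0.48


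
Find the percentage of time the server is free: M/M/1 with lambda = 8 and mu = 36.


Idle fraction = (1 - rho) * 100 = (1 - 8/36) * 100 = 77.8%

77.8%


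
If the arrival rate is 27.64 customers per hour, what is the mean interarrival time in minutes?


Mean interarrival time = 60/lambda = 60/27.64 = 2.17 minutes

2.17 minutes


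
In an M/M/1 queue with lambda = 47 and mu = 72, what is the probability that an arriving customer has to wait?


P(wait) = rho = lambda/mu = 47/72 = 0.6528

0.6528


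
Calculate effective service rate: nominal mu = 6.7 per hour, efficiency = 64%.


Effective rate = mu * efficiency = 6.7 * 0.64 = 4.29 per hour

4.29 per hour


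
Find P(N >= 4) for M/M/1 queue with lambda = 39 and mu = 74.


P(N >= 4) = rho^4 = (39/74)^4 = 0.0771

0.0771


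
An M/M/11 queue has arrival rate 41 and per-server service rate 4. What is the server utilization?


rho = lambda/(c*mu) = 41/(11*4) = 0.9318

0.9318


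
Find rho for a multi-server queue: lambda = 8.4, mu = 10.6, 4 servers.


rho = lambda / (c * mu) = 8.4 / (4 * 10.6) = 0.1981

0.1981


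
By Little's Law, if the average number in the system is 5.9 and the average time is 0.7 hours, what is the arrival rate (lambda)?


lambda = L / W = 5.9 / 0.7 = 8.43 per hour

8.43 per hour


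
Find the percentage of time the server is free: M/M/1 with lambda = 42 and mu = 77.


Idle fraction = (1 - rho) * 100 = (1 - 42/77) * 100 = 45.5%

45.5%


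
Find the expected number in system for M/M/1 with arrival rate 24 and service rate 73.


rho = 24/73; L = rho/(1-rho) = 0.49

0.49


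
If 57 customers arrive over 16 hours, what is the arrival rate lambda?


lambda = total arrivals / time = 57 / 16 = 3.56 per hour

3.56 per hour


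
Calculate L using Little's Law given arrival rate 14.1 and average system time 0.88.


L = lambda * W = 14.1 * 0.88 = 12.41

12.41


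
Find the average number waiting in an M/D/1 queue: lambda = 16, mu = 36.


M/D/1: Lq = rho^2 / (2*(1-rho)) where rho = 16/36; Lq = 0.18

0.18


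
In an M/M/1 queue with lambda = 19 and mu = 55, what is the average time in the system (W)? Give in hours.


W = 1/(mu - lambda) = 1/(55 - 19) = 0.0278 hours

0.0278 hours


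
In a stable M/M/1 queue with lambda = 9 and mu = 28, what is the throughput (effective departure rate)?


For a stable queue (lambda < mu), throughput = lambda = 9 per hour

9 per hour


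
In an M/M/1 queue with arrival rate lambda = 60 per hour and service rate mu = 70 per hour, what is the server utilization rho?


rho = lambda/mu = 60/70 = 0.8571

0.8571


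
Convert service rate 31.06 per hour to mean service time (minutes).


Mean service time = 60/mu = 60/31.06 = 1.93 minutes

1.93 minutes


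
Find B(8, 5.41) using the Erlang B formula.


B(N,A) = (A^N/N!) / sum(A^k/k!, k=0..N) with N=8, A=5.41 = 0.0902

0.0902


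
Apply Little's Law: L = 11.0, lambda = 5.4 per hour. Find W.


W = L / lambda = 11.0 / 5.4 = 2.037 hours

2.037 hours


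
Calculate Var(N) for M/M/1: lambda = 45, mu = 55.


rho = 45/55; Var(N) = rho/(1-rho)^2 = 24.75

24.75


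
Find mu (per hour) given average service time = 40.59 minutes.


mu = 60 / avg_service_time = 60 / 40.59 = 1.48 per hour

1.48 per hour


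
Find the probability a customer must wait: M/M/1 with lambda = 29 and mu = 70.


P(wait) = rho = lambda/mu = 29/70 = 0.4143

0.4143


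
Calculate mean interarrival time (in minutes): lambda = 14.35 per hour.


Mean interarrival time = 60/lambda = 60/14.35 = 4.18 minutes

4.18 minutes


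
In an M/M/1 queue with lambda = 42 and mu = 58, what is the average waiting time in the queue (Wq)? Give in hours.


rho = 42/58; Wq = rho/(mu - lambda) = 0.0453 hours

0.0453 hours


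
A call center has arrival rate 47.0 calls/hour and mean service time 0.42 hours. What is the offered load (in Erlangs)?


Offered load a = lambda * E[S] = 47.0 * 0.42 = 19.74 Erlangs

19.74 Erlangs


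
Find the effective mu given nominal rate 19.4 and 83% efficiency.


Effective rate = mu * efficiency = 19.4 * 0.83 = 16.1 per hour

16.1 per hour


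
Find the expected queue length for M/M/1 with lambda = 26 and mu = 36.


rho = 26/36; Lq = rho^2/(1-rho) = 1.88

1.88


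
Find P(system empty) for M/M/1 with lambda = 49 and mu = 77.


P0 = 1 - rho = 1 - 49/77 = 0.3636

0.3636


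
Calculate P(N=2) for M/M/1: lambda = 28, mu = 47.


rho = 28/47; P(n) = (1-rho)*rho^n = (1-28/47)*(28/47)^2 = 0.1435

0.1435


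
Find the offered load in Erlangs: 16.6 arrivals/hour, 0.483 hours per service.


Offered load a = lambda * E[S] = 16.6 * 0.483 = 8.02 Erlangs

8.02 Erlangs


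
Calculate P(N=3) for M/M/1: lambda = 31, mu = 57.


rho = 31/57; P(n) = (1-rho)*rho^n = (1-31/57)*(31/57)^3 = 0.0734

0.0734


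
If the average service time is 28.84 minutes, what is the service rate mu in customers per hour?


mu = 60 / avg_service_time = 60 / 28.84 = 2.08 per hour

2.08 per hour


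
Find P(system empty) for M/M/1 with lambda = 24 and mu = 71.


P0 = 1 - rho = 1 - 24/71 = 0.662

0.662


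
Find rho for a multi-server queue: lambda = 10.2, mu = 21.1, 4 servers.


rho = lambda / (c * mu) = 10.2 / (4 * 21.1) = 0.1209

0.1209


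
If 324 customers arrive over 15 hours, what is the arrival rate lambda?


lambda = total arrivals / time = 324 / 15 = 21.6 per hour

21.6 per hour


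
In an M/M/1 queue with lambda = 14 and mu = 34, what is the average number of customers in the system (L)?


rho = 14/34; L = rho/(1-rho) = 0.7

0.7


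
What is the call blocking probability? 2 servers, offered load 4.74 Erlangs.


B(N,A) = (A^N/N!) / sum(A^k/k!, k=0..N) with N=2, A=4.74 = 0.6618

0.6618


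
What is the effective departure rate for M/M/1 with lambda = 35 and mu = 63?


For a stable queue (lambda < mu), throughput = lambda = 35 per hour

35 per hour


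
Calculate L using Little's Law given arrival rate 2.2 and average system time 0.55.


L = lambda * W = 2.2 * 0.55 = 1.21

1.21


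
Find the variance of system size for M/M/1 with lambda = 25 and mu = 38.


rho = 25/38; Var(N) = rho/(1-rho)^2 = 5.62

5.62


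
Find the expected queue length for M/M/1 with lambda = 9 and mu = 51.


rho = 9/51; Lq = rho^2/(1-rho) = 0.04

0.04


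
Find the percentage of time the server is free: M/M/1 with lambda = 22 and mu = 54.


Idle fraction = (1 - rho) * 100 = (1 - 22/54) * 100 = 59.3%

59.3%


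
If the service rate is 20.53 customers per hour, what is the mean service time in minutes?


Mean service time = 60/mu = 60/20.53 = 2.92 minutes

2.92 minutes


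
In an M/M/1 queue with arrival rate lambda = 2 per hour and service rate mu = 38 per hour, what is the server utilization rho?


rho = lambda/mu = 2/38 = 0.0526

0.0526


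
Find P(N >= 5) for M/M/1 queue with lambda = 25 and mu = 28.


P(N >= 5) = rho^5 = (25/28)^5 = 0.5674

0.5674


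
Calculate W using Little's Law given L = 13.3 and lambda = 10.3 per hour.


W = L / lambda = 13.3 / 10.3 = 1.2913 hours

1.2913 hours


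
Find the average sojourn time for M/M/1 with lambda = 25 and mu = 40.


W = 1/(mu - lambda) = 1/(40 - 25) = 0.0667 hours

0.0667 hours


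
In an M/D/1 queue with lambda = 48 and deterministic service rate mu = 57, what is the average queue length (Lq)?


M/D/1: Lq = rho^2 / (2*(1-rho)) where rho = 48/57; Lq = 2.25

2.25


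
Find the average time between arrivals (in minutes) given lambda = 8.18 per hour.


Mean interarrival time = 60/lambda = 60/8.18 = 7.33 minutes

7.33 minutes


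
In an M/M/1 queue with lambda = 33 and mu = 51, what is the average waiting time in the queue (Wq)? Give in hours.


rho = 33/51; Wq = rho/(mu - lambda) = 0.0359 hours

0.0359 hours


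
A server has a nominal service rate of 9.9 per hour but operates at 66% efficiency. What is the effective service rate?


Effective rate = mu * efficiency = 9.9 * 0.66 = 6.53 per hour

6.53 per hour


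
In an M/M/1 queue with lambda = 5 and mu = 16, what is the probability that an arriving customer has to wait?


P(wait) = rho = lambda/mu = 5/16 = 0.3125

0.3125


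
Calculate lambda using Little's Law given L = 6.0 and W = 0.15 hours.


lambda = L / W = 6.0 / 0.15 = 40.0 per hour

40.0 per hour


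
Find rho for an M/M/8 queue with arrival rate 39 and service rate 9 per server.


rho = lambda/(c*mu) = 39/(8*9) = 0.5417

0.5417


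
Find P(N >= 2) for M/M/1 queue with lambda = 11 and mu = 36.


P(N >= 2) = rho^2 = (11/36)^2 = 0.0934

0.0934


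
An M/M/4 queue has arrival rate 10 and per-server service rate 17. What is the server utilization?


rho = lambda/(c*mu) = 10/(4*17) = 0.1471

0.1471


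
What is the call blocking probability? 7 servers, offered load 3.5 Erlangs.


B(N,A) = (A^N/N!) / sum(A^k/k!, k=0..N) with N=7, A=3.5 = 0.0396

0.0396


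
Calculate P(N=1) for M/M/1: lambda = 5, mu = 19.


rho = 5/19; P(n) = (1-rho)*rho^n = (1-5/19)*(5/19)^1 = 0.1939

0.1939


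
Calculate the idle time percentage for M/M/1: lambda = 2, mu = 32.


Idle fraction = (1 - rho) * 100 = (1 - 2/32) * 100 = 93.8%

93.8%


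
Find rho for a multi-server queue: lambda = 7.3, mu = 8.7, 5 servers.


rho = lambda / (c * mu) = 7.3 / (5 * 8.7) = 0.1678

0.1678


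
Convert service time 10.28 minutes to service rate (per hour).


mu = 60 / avg_service_time = 60 / 10.28 = 5.84 per hour

5.84 per hour


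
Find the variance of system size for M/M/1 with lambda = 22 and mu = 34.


rho = 22/34; Var(N) = rho/(1-rho)^2 = 5.19

5.19


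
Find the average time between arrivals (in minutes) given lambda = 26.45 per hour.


Mean interarrival time = 60/lambda = 60/26.45 = 2.27 minutes

2.27 minutes


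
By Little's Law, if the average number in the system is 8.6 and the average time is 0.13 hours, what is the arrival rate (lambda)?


lambda = L / W = 8.6 / 0.13 = 66.15 per hour

66.15 per hour


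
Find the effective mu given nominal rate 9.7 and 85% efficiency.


Effective rate = mu * efficiency = 9.7 * 0.85 = 8.25 per hour

8.25 per hour


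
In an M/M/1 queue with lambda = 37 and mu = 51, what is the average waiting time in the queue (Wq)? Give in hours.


rho = 37/51; Wq = rho/(mu - lambda) = 0.0518 hours

0.0518 hours


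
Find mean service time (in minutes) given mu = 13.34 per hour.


Mean service time = 60/mu = 60/13.34 = 4.5 minutes

4.5 minutes


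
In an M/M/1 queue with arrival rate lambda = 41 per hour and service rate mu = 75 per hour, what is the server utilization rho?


rho = lambda/mu = 41/75 = 0.5467

0.5467


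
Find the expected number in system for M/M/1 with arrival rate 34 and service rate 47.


rho = 34/47; L = rho/(1-rho) = 2.62

2.62


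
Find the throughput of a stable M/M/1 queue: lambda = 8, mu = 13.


For a stable queue (lambda < mu), throughput = lambda = 8 per hour

8 per hour


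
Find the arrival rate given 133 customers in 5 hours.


lambda = total arrivals / time = 133 / 5 = 26.6 per hour

26.6 per hour


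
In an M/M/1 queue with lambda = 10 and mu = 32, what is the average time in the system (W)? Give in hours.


W = 1/(mu - lambda) = 1/(32 - 10) = 0.0455 hours

0.0455 hours


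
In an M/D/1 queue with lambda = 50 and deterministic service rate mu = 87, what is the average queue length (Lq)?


M/D/1: Lq = rho^2 / (2*(1-rho)) where rho = 50/87; Lq = 0.39

0.39


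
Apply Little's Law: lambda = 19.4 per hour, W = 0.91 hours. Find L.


L = lambda * W = 19.4 * 0.91 = 17.65

17.65


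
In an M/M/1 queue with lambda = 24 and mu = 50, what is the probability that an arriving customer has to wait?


P(wait) = rho = lambda/mu = 24/50 = 0.48

0.48


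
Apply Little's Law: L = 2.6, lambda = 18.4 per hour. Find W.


W = L / lambda = 2.6 / 18.4 = 0.1413 hours

0.1413 hours


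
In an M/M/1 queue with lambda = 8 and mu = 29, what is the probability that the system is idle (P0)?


P0 = 1 - rho = 1 - 8/29 = 0.7241

0.7241


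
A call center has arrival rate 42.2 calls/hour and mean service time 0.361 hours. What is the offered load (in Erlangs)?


Offered load a = lambda * E[S] = 42.2 * 0.361 = 15.23 Erlangs

15.23 Erlangs


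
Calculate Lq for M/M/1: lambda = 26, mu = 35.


rho = 26/35; Lq = rho^2/(1-rho) = 2.15

2.15


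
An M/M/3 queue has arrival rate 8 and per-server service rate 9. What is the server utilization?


rho = lambda/(c*mu) = 8/(3*9) = 0.2963

0.2963


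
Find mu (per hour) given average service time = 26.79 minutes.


mu = 60 / avg_service_time = 60 / 26.79 = 2.24 per hour

2.24 per hour


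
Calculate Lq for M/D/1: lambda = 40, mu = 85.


M/D/1: Lq = rho^2 / (2*(1-rho)) where rho = 40/85; Lq = 0.21

0.21


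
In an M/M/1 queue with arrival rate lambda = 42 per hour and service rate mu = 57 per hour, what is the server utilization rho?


rho = lambda/mu = 42/57 = 0.7368

0.7368


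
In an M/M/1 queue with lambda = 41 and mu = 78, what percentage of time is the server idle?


Idle fraction = (1 - rho) * 100 = (1 - 41/78) * 100 = 47.4%

47.4%


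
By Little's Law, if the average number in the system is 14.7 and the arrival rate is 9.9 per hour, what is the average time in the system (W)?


W = L / lambda = 14.7 / 9.9 = 1.4848 hours

1.4848 hours


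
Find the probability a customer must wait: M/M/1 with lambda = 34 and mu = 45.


P(wait) = rho = lambda/mu = 34/45 = 0.7556

0.7556


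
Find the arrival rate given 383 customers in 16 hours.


lambda = total arrivals / time = 383 / 16 = 23.94 per hour

23.94 per hour


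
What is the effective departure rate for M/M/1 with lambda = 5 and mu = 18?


For a stable queue (lambda < mu), throughput = lambda = 5 per hour

5 per hour


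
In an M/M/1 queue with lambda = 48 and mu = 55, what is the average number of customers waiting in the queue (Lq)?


rho = 48/55; Lq = rho^2/(1-rho) = 5.98

5.98


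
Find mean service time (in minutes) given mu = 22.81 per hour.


Mean service time = 60/mu = 60/22.81 = 2.63 minutes

2.63 minutes


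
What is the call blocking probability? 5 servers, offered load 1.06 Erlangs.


B(N,A) = (A^N/N!) / sum(A^k/k!, k=0..N) with N=5, A=1.06 = 0.0039

0.0039


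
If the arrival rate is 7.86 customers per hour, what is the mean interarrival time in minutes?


Mean interarrival time = 60/lambda = 60/7.86 = 7.63 minutes

7.63 minutes


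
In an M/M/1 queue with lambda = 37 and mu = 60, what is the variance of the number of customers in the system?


rho = 37/60; Var(N) = rho/(1-rho)^2 = 4.2

4.2


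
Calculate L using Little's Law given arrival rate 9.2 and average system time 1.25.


L = lambda * W = 9.2 * 1.25 = 11.5

11.5


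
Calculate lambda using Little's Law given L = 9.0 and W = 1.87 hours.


lambda = L / W = 9.0 / 1.87 = 4.81 per hour

4.81 per hour


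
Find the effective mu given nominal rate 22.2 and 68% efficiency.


Effective rate = mu * efficiency = 22.2 * 0.68 = 15.1 per hour

15.1 per hour


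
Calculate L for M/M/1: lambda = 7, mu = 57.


rho = 7/57; L = rho/(1-rho) = 0.14

0.14


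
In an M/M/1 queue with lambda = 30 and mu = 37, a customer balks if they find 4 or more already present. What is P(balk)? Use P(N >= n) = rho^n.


P(N >= 4) = rho^4 = (30/37)^4 = 0.4322

0.4322


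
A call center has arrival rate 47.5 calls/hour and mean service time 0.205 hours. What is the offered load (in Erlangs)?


Offered load a = lambda * E[S] = 47.5 * 0.205 = 9.74 Erlangs

9.74 Erlangs


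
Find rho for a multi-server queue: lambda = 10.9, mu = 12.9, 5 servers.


rho = lambda / (c * mu) = 10.9 / (5 * 12.9) = 0.169

0.169


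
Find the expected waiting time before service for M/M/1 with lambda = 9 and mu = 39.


rho = 9/39; Wq = rho/(mu - lambda) = 0.0077 hours

0.0077 hours


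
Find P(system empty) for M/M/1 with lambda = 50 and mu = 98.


P0 = 1 - rho = 1 - 50/98 = 0.4898

0.4898


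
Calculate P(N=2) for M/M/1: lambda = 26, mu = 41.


rho = 26/41; P(n) = (1-rho)*rho^n = (1-26/41)*(26/41)^2 = 0.1471

0.1471


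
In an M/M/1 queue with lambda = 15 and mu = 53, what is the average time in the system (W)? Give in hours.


W = 1/(mu - lambda) = 1/(53 - 15) = 0.0263 hours

0.0263 hours


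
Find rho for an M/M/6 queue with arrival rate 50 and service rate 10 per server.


rho = lambda/(c*mu) = 50/(6*10) = 0.8333

0.8333


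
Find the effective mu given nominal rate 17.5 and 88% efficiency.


Effective rate = mu * efficiency = 17.5 * 0.88 = 15.4 per hour

15.4 per hour


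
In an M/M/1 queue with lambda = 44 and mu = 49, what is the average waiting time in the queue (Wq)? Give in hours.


rho = 44/49; Wq = rho/(mu - lambda) = 0.1796 hours

0.1796 hours


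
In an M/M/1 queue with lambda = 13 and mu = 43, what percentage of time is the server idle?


Idle fraction = (1 - rho) * 100 = (1 - 13/43) * 100 = 69.8%

69.8%


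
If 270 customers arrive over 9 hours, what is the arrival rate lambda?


lambda = total arrivals / time = 270 / 9 = 30.0 per hour

30.0 per hour


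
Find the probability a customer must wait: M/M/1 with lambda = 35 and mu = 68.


P(wait) = rho = lambda/mu = 35/68 = 0.5147

0.5147


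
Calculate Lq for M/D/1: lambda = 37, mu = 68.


M/D/1: Lq = rho^2 / (2*(1-rho)) where rho = 37/68; Lq = 0.32

0.32


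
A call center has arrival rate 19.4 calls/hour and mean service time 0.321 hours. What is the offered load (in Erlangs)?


Offered load a = lambda * E[S] = 19.4 * 0.321 = 6.23 Erlangs

6.23 Erlangs


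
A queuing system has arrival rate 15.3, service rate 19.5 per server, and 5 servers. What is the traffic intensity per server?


rho = lambda / (c * mu) = 15.3 / (5 * 19.5) = 0.1569

0.1569


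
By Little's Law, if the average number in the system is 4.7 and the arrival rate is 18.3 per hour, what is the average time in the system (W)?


W = L / lambda = 4.7 / 18.3 = 0.2568 hours

0.2568 hours


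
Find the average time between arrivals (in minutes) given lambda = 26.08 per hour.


Mean interarrival time = 60/lambda = 60/26.08 = 2.3 minutes

2.3 minutes


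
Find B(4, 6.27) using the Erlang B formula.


B(N,A) = (A^N/N!) / sum(A^k/k!, k=0..N) with N=4, A=6.27 = 0.4864

0.4864


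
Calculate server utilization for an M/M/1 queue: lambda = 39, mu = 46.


rho = lambda/mu = 39/46 = 0.8478

0.8478


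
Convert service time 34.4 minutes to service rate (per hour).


mu = 60 / avg_service_time = 60 / 34.4 = 1.74 per hour

1.74 per hour


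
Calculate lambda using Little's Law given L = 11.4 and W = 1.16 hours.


lambda = L / W = 11.4 / 1.16 = 9.83 per hour

9.83 per hour


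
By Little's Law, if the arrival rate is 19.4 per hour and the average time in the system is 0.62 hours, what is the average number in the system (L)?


L = lambda * W = 19.4 * 0.62 = 12.03

12.03


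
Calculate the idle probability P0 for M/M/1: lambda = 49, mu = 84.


P0 = 1 - rho = 1 - 49/84 = 0.4167

0.4167


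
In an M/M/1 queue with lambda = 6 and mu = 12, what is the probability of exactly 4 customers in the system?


rho = 6/12; P(n) = (1-rho)*rho^n = (1-6/12)*(6/12)^4 = 0.0313

0.0313


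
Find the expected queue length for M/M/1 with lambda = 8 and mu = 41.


rho = 8/41; Lq = rho^2/(1-rho) = 0.05

0.05


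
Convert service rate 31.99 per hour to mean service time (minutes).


Mean service time = 60/mu = 60/31.99 = 1.88 minutes

1.88 minutes


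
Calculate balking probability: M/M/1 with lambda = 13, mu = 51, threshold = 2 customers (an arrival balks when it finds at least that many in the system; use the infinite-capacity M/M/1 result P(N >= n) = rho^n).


P(N >= 2) = rho^2 = (13/51)^2 = 0.065

0.065


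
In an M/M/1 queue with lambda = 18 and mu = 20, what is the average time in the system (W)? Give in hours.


W = 1/(mu - lambda) = 1/(20 - 18) = 0.5 hours

0.5 hours


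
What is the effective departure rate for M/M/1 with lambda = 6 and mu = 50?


For a stable queue (lambda < mu), throughput = lambda = 6 per hour

6 per hour


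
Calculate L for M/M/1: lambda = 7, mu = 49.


rho = 7/49; L = rho/(1-rho) = 0.17

0.17


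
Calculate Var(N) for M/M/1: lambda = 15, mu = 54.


rho = 15/54; Var(N) = rho/(1-rho)^2 = 0.53

0.53


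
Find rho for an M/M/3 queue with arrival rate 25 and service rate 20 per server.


rho = lambda/(c*mu) = 25/(3*20) = 0.4167

0.4167


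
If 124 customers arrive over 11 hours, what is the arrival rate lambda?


lambda = total arrivals / time = 124 / 11 = 11.27 per hour

11.27 per hour


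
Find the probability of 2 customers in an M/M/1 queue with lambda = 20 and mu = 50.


rho = 20/50; P(n) = (1-rho)*rho^n = (1-20/50)*(20/50)^2 = 0.096

0.096


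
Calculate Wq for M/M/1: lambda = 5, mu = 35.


rho = 5/35; Wq = rho/(mu - lambda) = 0.0048 hours

0.0048 hours


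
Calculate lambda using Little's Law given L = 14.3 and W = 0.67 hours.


lambda = L / W = 14.3 / 0.67 = 21.34 per hour

21.34 per hour


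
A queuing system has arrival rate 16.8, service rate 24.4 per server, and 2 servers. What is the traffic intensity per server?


rho = lambda / (c * mu) = 16.8 / (2 * 24.4) = 0.3443

0.3443


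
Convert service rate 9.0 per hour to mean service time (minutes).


Mean service time = 60/mu = 60/9.0 = 6.67 minutes

6.67 minutes


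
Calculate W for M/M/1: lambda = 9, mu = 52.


W = 1/(mu - lambda) = 1/(52 - 9) = 0.0233 hours

0.0233 hours


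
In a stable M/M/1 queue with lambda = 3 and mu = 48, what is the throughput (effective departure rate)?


For a stable queue (lambda < mu), throughput = lambda = 3 per hour

3 per hour


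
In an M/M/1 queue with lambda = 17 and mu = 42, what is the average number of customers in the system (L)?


rho = 17/42; L = rho/(1-rho) = 0.68

0.68


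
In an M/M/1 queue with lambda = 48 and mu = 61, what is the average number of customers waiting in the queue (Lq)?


rho = 48/61; Lq = rho^2/(1-rho) = 2.91

2.91


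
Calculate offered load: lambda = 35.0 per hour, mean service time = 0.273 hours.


Offered load a = lambda * E[S] = 35.0 * 0.273 = 9.56 Erlangs

9.56 Erlangs


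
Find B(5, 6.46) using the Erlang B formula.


B(N,A) = (A^N/N!) / sum(A^k/k!, k=0..N) with N=5, A=6.46 = 0.3913

0.3913


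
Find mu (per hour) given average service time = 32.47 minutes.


mu = 60 / avg_service_time = 60 / 32.47 = 1.85 per hour

1.85 per hour


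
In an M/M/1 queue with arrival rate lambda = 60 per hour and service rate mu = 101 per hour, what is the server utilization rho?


rho = lambda/mu = 60/101 = 0.5941

0.5941


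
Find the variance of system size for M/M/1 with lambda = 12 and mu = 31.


rho = 12/31; Var(N) = rho/(1-rho)^2 = 1.03

1.03


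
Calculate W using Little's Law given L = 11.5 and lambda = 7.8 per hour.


W = L / lambda = 11.5 / 7.8 = 1.4744 hours

1.4744 hours


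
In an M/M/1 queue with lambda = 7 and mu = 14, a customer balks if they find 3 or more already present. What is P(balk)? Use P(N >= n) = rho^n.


P(N >= 3) = rho^3 = (7/14)^3 = 0.125

0.125


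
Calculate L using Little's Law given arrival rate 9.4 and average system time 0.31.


L = lambda * W = 9.4 * 0.31 = 2.91

2.91


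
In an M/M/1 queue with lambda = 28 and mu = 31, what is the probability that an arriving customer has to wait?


P(wait) = rho = lambda/mu = 28/31 = 0.9032

0.9032


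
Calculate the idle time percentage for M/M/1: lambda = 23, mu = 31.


Idle fraction = (1 - rho) * 100 = (1 - 23/31) * 100 = 25.8%

25.8%


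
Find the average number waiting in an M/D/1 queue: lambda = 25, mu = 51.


M/D/1: Lq = rho^2 / (2*(1-rho)) where rho = 25/51; Lq = 0.24

0.24


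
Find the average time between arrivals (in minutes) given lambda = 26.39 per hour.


Mean interarrival time = 60/lambda = 60/26.39 = 2.27 minutes

2.27 minutes


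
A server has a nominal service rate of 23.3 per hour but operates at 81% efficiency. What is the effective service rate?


Effective rate = mu * efficiency = 23.3 * 0.81 = 18.87 per hour

18.87 per hour


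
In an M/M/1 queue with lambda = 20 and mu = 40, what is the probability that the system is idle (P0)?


P0 = 1 - rho = 1 - 20/40 = 0.5

0.5


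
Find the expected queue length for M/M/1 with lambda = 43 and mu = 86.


rho = 43/86; Lq = rho^2/(1-rho) = 0.5

0.5


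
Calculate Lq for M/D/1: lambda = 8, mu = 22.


M/D/1: Lq = rho^2 / (2*(1-rho)) where rho = 8/22; Lq = 0.1

0.1


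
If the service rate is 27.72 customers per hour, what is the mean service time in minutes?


Mean service time = 60/mu = 60/27.72 = 2.16 minutes

2.16 minutes


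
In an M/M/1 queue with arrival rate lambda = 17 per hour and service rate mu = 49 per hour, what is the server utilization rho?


rho = lambda/mu = 17/49 = 0.3469

0.3469


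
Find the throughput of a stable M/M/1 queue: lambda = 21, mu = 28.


For a stable queue (lambda < mu), throughput = lambda = 21 per hour

21 per hour


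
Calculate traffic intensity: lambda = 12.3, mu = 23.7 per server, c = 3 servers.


rho = lambda / (c * mu) = 12.3 / (3 * 23.7) = 0.173

0.173


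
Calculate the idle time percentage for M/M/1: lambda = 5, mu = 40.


Idle fraction = (1 - rho) * 100 = (1 - 5/40) * 100 = 87.5%

87.5%


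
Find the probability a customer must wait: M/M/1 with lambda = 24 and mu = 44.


P(wait) = rho = lambda/mu = 24/44 = 0.5455

0.5455


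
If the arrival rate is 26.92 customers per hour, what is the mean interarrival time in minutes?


Mean interarrival time = 60/lambda = 60/26.92 = 2.23 minutes

2.23 minutes


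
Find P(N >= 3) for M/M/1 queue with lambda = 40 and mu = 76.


P(N >= 3) = rho^3 = (40/76)^3 = 0.1458

0.1458


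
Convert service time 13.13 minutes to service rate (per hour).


mu = 60 / avg_service_time = 60 / 13.13 = 4.57 per hour

4.57 per hour


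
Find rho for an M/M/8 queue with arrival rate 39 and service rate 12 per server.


rho = lambda/(c*mu) = 39/(8*12) = 0.4063

0.4063


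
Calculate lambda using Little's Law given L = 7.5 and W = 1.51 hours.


lambda = L / W = 7.5 / 1.51 = 4.97 per hour

4.97 per hour


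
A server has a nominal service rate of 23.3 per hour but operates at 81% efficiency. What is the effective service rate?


Effective rate = mu * efficiency = 23.3 * 0.81 = 18.87 per hour

18.87 per hour


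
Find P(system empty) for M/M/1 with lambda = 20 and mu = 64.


P0 = 1 - rho = 1 - 20/64 = 0.6875

0.6875


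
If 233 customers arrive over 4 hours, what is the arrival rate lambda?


lambda = total arrivals / time = 233 / 4 = 58.25 per hour

58.25 per hour


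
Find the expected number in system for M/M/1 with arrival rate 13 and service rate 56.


rho = 13/56; L = rho/(1-rho) = 0.3

0.3


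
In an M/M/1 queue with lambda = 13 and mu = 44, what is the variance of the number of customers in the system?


rho = 13/44; Var(N) = rho/(1-rho)^2 = 0.6

0.6


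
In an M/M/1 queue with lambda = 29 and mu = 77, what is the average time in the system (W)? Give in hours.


W = 1/(mu - lambda) = 1/(77 - 29) = 0.0208 hours

0.0208 hours


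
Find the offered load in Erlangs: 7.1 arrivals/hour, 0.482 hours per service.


Offered load a = lambda * E[S] = 7.1 * 0.482 = 3.42 Erlangs

3.42 Erlangs


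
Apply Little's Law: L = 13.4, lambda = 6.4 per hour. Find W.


W = L / lambda = 13.4 / 6.4 = 2.0938 hours

2.0938 hours


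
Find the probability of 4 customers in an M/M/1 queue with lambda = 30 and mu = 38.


rho = 30/38; P(n) = (1-rho)*rho^n = (1-30/38)*(30/38)^4 = 0.0818

0.0818


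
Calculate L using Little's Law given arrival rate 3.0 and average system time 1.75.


L = lambda * W = 3.0 * 1.75 = 5.25

5.25


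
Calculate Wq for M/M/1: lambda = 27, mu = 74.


rho = 27/74; Wq = rho/(mu - lambda) = 0.0078 hours

0.0078 hours


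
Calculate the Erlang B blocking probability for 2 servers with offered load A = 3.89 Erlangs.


B(N,A) = (A^N/N!) / sum(A^k/k!, k=0..N) with N=2, A=3.89 = 0.6074

0.6074


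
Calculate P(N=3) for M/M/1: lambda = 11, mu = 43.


rho = 11/43; P(n) = (1-rho)*rho^n = (1-11/43)*(11/43)^3 = 0.0125

0.0125
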